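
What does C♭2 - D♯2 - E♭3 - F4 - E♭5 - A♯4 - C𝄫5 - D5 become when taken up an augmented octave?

Cb2 up an augmented octave is C3.
D#2 up an augmented octave is D##3.
Eb3 up an augmented octave is E4.
F4: an octave up reaches F, and 13 semitones makes it F#5.
An augmented octave up from Eb5 gives E6.
An augmented octave up from A#4 gives A##5.
An augmented octave up from Cbb5 gives Cb6.
An augmented octave up from D5 gives D#6.

C3 D##3 E4 F#5 E6 A##5 Cb6 D#6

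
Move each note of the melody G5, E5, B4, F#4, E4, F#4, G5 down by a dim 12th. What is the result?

G5 gives C#4
E5 gives A#3
B4 gives E#3
F#4 gives B#2
E4 gives A#2
F#4 gives B#2
G5 gives C#4

C#4 A#3 E#3 B#2 A#2 B#2 C#4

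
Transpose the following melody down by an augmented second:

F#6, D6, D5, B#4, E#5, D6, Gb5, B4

Eb6 Cb6 Cb5 A4 D5 Cb6 Fbb5 Ab4

F#6 → Eb6
D6 → Cb6
D5 → Cb5
B#4 → A4
E#5 → D5
D6 → Cb6
Gb5 → Fbb5
B4 → Ab4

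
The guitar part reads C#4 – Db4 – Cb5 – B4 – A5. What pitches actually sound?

C#3 Db3 Cb4 B3 A4

The guitar sounds a perfect octave below written, so transpose each written note down a perfect octave.
C#4 → C#3
Db4 → Db3
Cb5 → Cb4
B4 → B3
A5 → A4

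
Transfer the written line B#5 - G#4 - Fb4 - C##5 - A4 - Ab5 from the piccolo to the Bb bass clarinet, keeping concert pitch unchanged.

First find concert pitch: the piccolo sounds a perfect octave above written, so B#5 G#4 Fb4 C##5 A4 Ab5 sounds B#6 G#5 Fb5 C##6 A5 Ab6.
Then write for Bb bass clarinet: it sounds a major ninth below written, so the part must be a major ninth above concert.
B#6 → C##8
G#5 → A#6
Fb5 → Gb6
C##6 → D##7
A5 → B6
Ab6 → Bb7

C##8 A#6 Gb6 D##7 B6 Bb7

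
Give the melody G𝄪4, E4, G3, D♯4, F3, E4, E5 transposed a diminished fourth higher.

C#5 Ab4 Cb4 G4 Bbb3 Ab4 Ab5

G##4 becomes C#5
E4 becomes Ab4
G3 becomes Cb4
D#4 becomes G4
F3 becomes Bbb3
E4 becomes Ab4
E5 becomes Ab5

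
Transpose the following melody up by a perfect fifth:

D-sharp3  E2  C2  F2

A#3 B2 G2 C3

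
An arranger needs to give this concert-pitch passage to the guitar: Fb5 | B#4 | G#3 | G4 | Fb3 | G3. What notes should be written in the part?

Fb6 B#5 G#4 G5 Fb4 G4

The guitar sounds a perfect octave below written, so the written part must be a perfect octave above concert — transpose each note up.
Fb5 becomes Fb6
B#4 becomes B#5
G#3 becomes G#4
G4 becomes G5
Fb3 becomes Fb4
G3 becomes G4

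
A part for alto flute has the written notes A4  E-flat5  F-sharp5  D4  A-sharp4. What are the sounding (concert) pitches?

Written C4 on the alto flute sounds as G3, a perfect fourth lower; apply that shift to every note.
A4 → E4
Eb5 → Bb4
F#5 → C#5
D4 → A3
A#4 → E#4

E4 Bb4 C#5 A3 E#4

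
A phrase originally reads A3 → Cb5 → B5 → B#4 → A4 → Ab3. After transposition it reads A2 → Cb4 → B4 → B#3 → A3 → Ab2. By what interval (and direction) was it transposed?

Take the first pair: A3 → A2. A to A spans 8 letter names, so the interval is some kind of octave.
A2 to A3 is 12 semitones, which makes it a perfect octave; the second version is lower, so the direction is down.
Checking another pair — Ab3 → Ab2 — gives the same interval.

down a perfect octave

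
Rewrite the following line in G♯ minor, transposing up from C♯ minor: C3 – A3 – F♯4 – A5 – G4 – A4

From C♯ up to G♯ is a perfect fifth; apply that to each pitch.
C3 to G3
A3 to E4
F#4 to C#5
A5 to E6
G4 to D5
A4 to E5

G3 E4 C#5 E6 D5 E5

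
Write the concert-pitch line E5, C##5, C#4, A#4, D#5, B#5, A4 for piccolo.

The piccolo sounds a perfect octave above written, so the written part must be a perfect octave below concert — transpose each note down.
E5 to E4
C##5 to C##4
C#4 to C#3
A#4 to A#3
D#5 to D#4
B#5 to B#4
A4 to A3

E4 C##4 C#3 A#3 D#4 B#4 A3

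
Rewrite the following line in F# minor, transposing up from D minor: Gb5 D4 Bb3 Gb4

D minor to F# minor up is a major third, so every note moves up by that interval.
Gb5 becomes Bb5
D4 becomes F#4
Bb3 becomes D4
Gb4 becomes Bb4

Bb5 F#4 D4 Bb4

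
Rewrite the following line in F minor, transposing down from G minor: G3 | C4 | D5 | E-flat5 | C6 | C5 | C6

F3 Bb3 C5 Db5 Bb5 Bb4 Bb5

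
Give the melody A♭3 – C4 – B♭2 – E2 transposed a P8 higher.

Ab4 C5 Bb3 E3

Ab3: an octave up reaches A, and 12 semitones makes it Ab4.
C4: an octave up reaches C, and 12 semitones makes it C5.
Bb2: an octave up reaches B, and 12 semitones makes it Bb3.
A perfect octave up from E2 gives E3.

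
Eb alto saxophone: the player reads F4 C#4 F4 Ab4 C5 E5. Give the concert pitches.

Ab3 E3 Ab3 Cb4 Eb4 G4

The Eb alto saxophone sounds a major sixth below written, so transpose each written note down a major sixth.
F4 -> Ab3
C#4 -> E3
F4 -> Ab3
Ab4 -> Cb4
C5 -> Eb4
E5 -> G4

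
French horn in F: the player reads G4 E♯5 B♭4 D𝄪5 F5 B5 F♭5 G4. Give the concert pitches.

C4 A#4 Eb4 G##4 Bb4 E5 Bbb4 C4

The French horn in F sounds a perfect fifth below written, so transpose each written note down a perfect fifth.
G4 becomes C4
E#5 becomes A#4
Bb4 becomes Eb4
D##5 becomes G##4
F5 becomes Bb4
B5 becomes E5
Fb5 becomes Bbb4
G4 becomes C4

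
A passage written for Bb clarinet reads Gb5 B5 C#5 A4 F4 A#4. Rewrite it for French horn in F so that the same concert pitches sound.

First find concert pitch: the Bb clarinet sounds a major second below written, so Gb5 B5 C#5 A4 F4 A#4 sounds Fb5 A5 B4 G4 Eb4 G#4.
Then write for French horn in F: it sounds a perfect fifth below written, so the part must be a perfect fifth above concert.
Fb5 → Cb6
A5 → E6
B4 → F#5
G4 → D5
Eb4 → Bb4
G#4 → D#5

Cb6 E6 F#5 D5 Bb4 D#5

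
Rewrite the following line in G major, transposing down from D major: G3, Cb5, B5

C3 Fb4 E5

From D down to G is a perfect fifth; apply that to each pitch.
G3 to C3
Cb5 to Fb4
B5 to E5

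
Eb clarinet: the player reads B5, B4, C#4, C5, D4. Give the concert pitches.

D6 D5 E4 Eb5 F4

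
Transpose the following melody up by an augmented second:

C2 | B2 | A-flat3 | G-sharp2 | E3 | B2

D#2 C##3 B3 A##2 F##3 C##3

C2 gives D#2
B2 gives C##3
Ab3 gives B3
G#2 gives A##2
E3 gives F##3
B2 gives C##3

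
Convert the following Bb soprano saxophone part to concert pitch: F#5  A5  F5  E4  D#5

E5 G5 Eb5 D4 C#5

Written C4 on the Bb soprano saxophone sounds as Bb3, a major second lower; apply that shift to every note.
F#5 gives E5
A5 gives G5
F5 gives Eb5
E4 gives D4
D#5 gives C#5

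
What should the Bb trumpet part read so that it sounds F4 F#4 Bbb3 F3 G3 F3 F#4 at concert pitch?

The Bb trumpet sounds a major second below written, so the written part must be a major second above concert — transpose each note up.
F4 gives G4
F#4 gives G#4
Bbb3 gives Cb4
F3 gives G3
G3 gives A3
F3 gives G3
F#4 gives G#4

G4 G#4 Cb4 G3 A3 G3 G#4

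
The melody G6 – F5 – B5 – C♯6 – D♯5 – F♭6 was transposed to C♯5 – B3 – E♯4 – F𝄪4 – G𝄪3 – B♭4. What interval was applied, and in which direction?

Take the first pair: G6 → C#5. G to C spans 12 letter names, so the interval is some kind of twelfth.
C#5 to G6 is 18 semitones, which makes it a diminished twelfth; the second version is lower, so the direction is down.
Checking another pair — Fb6 → Bb4 — gives the same interval.

down a diminished twelfth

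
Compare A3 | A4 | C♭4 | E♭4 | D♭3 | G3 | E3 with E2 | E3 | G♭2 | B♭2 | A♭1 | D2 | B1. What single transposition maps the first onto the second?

down a perfect eleventh

Take the first pair: A3 → E2. A to E spans 11 letter names, so the interval is some kind of eleventh.
E2 to A3 is 17 semitones, which makes it a perfect eleventh; the second version is lower, so the direction is down.
Checking another pair — E3 → B1 — gives the same interval.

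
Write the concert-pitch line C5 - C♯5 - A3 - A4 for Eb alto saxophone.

Written C4 sounds as Eb3 on the Eb alto saxophone, so concert pitches are written a major sixth up.
C5 → A5
C#5 → A#5
A3 → F#4
A4 → F#5

A5 A#5 F#4 F#5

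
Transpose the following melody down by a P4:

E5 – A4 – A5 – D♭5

E5 -> B4
A4 -> E4
A5 -> E5
Db5 -> Ab4

B4 E4 E5 Ab4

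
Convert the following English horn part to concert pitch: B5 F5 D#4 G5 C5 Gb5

Written C4 on the English horn sounds as F3, a perfect fifth lower; apply that shift to every note.
B5 becomes E5
F5 becomes Bb4
D#4 becomes G#3
G5 becomes C5
C5 becomes F4
Gb5 becomes Cb5

E5 Bb4 G#3 C5 F4 Cb5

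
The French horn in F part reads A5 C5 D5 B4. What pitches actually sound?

D5 F4 G4 E4

Written C4 on the French horn in F sounds as F3, a perfect fifth lower; apply that shift to every note.
A5 → D5
C5 → F4
D5 → G4
B4 → E4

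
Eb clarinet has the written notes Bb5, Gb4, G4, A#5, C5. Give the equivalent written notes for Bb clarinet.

Eb6 Cb5 C5 D#6 F5

First find concert pitch: the Eb clarinet sounds a minor third above written, so Bb5 Gb4 G4 A#5 C5 sounds Db6 Bbb4 Bb4 C#6 Eb5.
Then write for Bb clarinet: it sounds a major second below written, so the part must be a major second above concert.
Db6 → Eb6
Bbb4 → Cb5
Bb4 → C5
C#6 → D#6
Eb5 → F5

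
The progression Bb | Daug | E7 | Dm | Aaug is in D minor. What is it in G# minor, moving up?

E G#aug A#7 G#m D#aug

D minor up to G# minor is an augmented fourth; each chord root moves by that interval while the quality stays the same.
Bb: root Bb up an augmented fourth → E, giving E.
Daug: root D up an augmented fourth → G#, giving G#aug.
E7: root E up an augmented fourth → A#, giving A#7.
Dm: root D up an augmented fourth → G#, giving G#m.
Aaug: root A up an augmented fourth → D#, giving D#aug.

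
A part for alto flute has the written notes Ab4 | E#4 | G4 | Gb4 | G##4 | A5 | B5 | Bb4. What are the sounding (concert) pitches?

Written C4 on the alto flute sounds as G3, a perfect fourth lower; apply that shift to every note.
Ab4 → Eb4
E#4 → B#3
G4 → D4
Gb4 → Db4
G##4 → D##4
A5 → E5
B5 → F#5
Bb4 → F4

Eb4 B#3 D4 Db4 D##4 E5 F#5 F4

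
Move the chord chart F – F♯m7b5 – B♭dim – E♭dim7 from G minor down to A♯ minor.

G# G##m7b5 C#dim F#dim7

G minor down to A♯ minor is a diminished seventh; each chord root moves by that interval while the quality stays the same.
F: root F down a diminished seventh → G#, giving G#.
F♯m7b5: root F♯ down a diminished seventh → G##, giving G##m7b5.
B♭dim: root B♭ down a diminished seventh → C#, giving C#dim.
E♭dim7: root E♭ down a diminished seventh → F#, giving F#dim7.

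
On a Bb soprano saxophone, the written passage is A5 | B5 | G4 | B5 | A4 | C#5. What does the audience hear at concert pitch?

G5 A5 F4 A5 G4 B4

The Bb soprano saxophone sounds a major second below written, so transpose each written note down a major second.
A5 becomes G5
B5 becomes A5
G4 becomes F4
B5 becomes A5
A4 becomes G4
C#5 becomes B4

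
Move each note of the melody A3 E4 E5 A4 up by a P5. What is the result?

E4 B4 B5 E5

A3: a fifth up reaches E, and 7 semitones makes it E4.
E4 up a perfect fifth is B4.
E5: a fifth up reaches B, and 7 semitones makes it B5.
A4 up a perfect fifth is E5.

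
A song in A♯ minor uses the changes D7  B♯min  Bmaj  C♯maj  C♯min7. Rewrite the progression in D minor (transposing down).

Gb7 Emin Ebmaj Fmaj Fmin7

A♯ minor down to D minor is an augmented fifth; each chord root moves by that interval while the quality stays the same.
D7: root D down an augmented fifth → Gb, giving Gb7.
B♯min: root B♯ down an augmented fifth → E, giving Emin.
Bmaj: root B down an augmented fifth → Eb, giving Ebmaj.
C♯maj: root C♯ down an augmented fifth → F, giving Fmaj.
C♯min7: root C♯ down an augmented fifth → F, giving Fmin7.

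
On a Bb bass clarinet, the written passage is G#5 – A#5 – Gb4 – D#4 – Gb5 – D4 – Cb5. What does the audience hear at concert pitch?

F#4 G#4 Fb3 C#3 Fb4 C3 Bbb3

Written C4 on the Bb bass clarinet sounds as Bb2, a major ninth lower; apply that shift to every note.
G#5 gives F#4
A#5 gives G#4
Gb4 gives Fb3
D#4 gives C#3
Gb5 gives Fb4
D4 gives C3
Cb5 gives Bbb3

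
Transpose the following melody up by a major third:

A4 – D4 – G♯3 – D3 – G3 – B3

A major third up from A4 gives C#5.
D4: a third up reaches F, and 4 semitones makes it F#4.
A major third up from G#3 gives B#3.
A major third up from D3 gives F#3.
G3: a third up reaches B, and 4 semitones makes it B3.
B3 up a major third is D#4.

C#5 F#4 B#3 F#3 B3 D#4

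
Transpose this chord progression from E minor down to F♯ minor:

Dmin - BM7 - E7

E minor down to F♯ minor is a minor seventh; each chord root moves by that interval while the quality stays the same.
Dmin: root D down a minor seventh → E, giving Emin.
BM7: root B down a minor seventh → C#, giving C#M7.
E7: root E down a minor seventh → F#, giving F#7.

Emin C#M7 F#7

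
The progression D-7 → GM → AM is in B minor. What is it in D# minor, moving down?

B minor down to D# minor is a minor sixth; each chord root moves by that interval while the quality stays the same.
D-7: root D down a minor sixth → F#, giving F#-7.
GM: root G down a minor sixth → B, giving BM.
AM: root A down a minor sixth → C#, giving C#M.

F#-7 BM C#M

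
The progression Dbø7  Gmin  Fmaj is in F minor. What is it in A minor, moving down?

Fø7 Bmin Amaj

F minor down to A minor is a minor sixth; each chord root moves by that interval while the quality stays the same.
Dbø7: root Db down a minor sixth → F, giving Fø7.
Gmin: root G down a minor sixth → B, giving Bmin.
Fmaj: root F down a minor sixth → A, giving Amaj.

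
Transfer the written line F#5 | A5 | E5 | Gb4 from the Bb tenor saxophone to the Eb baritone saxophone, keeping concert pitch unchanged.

C#6 E6 B5 Db5

First find concert pitch: the Bb tenor saxophone sounds a major ninth below written, so F#5 A5 E5 Gb4 sounds E4 G4 D4 Fb3.
Then write for Eb baritone saxophone: it sounds a major thirteenth below written, so the part must be a major thirteenth above concert.
E4 → C#6
G4 → E6
D4 → B5
Fb3 → Db5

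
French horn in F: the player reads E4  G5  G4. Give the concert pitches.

Written C4 on the French horn in F sounds as F3, a perfect fifth lower; apply that shift to every note.
E4 to A3
G5 to C5
G4 to C4

A3 C5 C4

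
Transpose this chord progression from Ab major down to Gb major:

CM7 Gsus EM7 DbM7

BbM7 Fsus DM7 CbM7

Ab major down to Gb major is a major second; each chord root moves by that interval while the quality stays the same.
CM7: root C down a major second → Bb, giving BbM7.
Gsus: root G down a major second → F, giving Fsus.
EM7: root E down a major second → D, giving DM7.
DbM7: root Db down a major second → Cb, giving CbM7.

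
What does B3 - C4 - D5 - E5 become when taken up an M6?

G#4 A4 B5 C#6

B3 -> G#4
C4 -> A4
D5 -> B5
E5 -> C#6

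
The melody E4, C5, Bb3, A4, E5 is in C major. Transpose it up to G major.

B4 G5 F4 E5 B5

From C up to G is a perfect fifth; apply that to each pitch.
E4 → B4
C5 → G5
Bb3 → F4
A4 → E5
E5 → B5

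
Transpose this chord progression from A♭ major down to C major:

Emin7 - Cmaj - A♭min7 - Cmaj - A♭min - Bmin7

G#min7 Emaj Cmin7 Emaj Cmin D#min7

A♭ major down to C major is a minor sixth; each chord root moves by that interval while the quality stays the same.
Emin7: root E down a minor sixth → G#, giving G#min7.
Cmaj: root C down a minor sixth → E, giving Emaj.
A♭min7: root A♭ down a minor sixth → C, giving Cmin7.
Cmaj: root C down a minor sixth → E, giving Emaj.
A♭min: root A♭ down a minor sixth → C, giving Cmin.
Bmin7: root B down a minor sixth → D#, giving D#min7.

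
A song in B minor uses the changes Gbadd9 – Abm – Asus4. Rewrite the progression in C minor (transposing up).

B minor up to C minor is a minor second; each chord root moves by that interval while the quality stays the same.
Gbadd9: root Gb up a minor second → Abb, giving Abbadd9.
Abm: root Ab up a minor second → Bbb, giving Bbbm.
Asus4: root A up a minor second → Bb, giving Bbsus4.

Abbadd9 Bbbm Bbsus4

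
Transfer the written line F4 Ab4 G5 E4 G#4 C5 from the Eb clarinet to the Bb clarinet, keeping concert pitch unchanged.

Bb4 Db5 C6 A4 C#5 F5

First find concert pitch: the Eb clarinet sounds a minor third above written, so F4 Ab4 G5 E4 G#4 C5 sounds Ab4 Cb5 Bb5 G4 B4 Eb5.
Then write for Bb clarinet: it sounds a major second below written, so the part must be a major second above concert.
Ab4 → Bb4
Cb5 → Db5
Bb5 → C6
G4 → A4
B4 → C#5
Eb5 → F5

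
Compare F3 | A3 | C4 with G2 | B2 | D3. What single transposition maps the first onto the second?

Take the first pair: F3 → G2. F to G spans 7 letter names, so the interval is some kind of seventh.
G2 to F3 is 10 semitones, which makes it a minor seventh; the second version is lower, so the direction is down.
Checking another pair — C4 → D3 — gives the same interval.

down a minor seventh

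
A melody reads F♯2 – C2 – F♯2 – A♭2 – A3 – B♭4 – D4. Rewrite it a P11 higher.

B3 F3 B3 Db4 D5 Eb6 G5

A perfect eleventh up from F#2 gives B3.
C2: an eleventh up reaches F, and 17 semitones makes it F3.
F#2: an eleventh up reaches B, and 17 semitones makes it B3.
A perfect eleventh up from Ab2 gives Db4.
A perfect eleventh up from A3 gives D5.
Bb4 up a perfect eleventh is Eb6.
D4 up a perfect eleventh is G5.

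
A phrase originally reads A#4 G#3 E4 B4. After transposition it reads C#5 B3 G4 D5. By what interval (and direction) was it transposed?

Take the first pair: A#4 → C#5. A to C spans 3 letter names, so the interval is some kind of third.
A#4 to C#5 is 3 semitones, which makes it a minor third; the second version is higher, so the direction is up.
Checking another pair — B4 → D5 — gives the same interval.

up a minor third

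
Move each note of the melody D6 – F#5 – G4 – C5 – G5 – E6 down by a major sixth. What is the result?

F5 A4 Bb3 Eb4 Bb4 G5

A major sixth down from D6 gives F5.
A major sixth down from F#5 gives A4.
A major sixth down from G4 gives Bb3.
C5: a sixth down reaches E, and 9 semitones makes it Eb4.
G5 down a major sixth is Bb4.
E6: a sixth down reaches G, and 9 semitones makes it G5.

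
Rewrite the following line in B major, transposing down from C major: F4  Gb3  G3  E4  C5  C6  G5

E4 F3 F#3 D#4 B4 B5 F#5

From C down to B is a minor second; apply that to each pitch.
F4 becomes E4
Gb3 becomes F3
G3 becomes F#3
E4 becomes D#4
C5 becomes B4
C6 becomes B5
G5 becomes F#5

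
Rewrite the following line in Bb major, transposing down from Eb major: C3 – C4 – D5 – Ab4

From Eb down to Bb is a perfect fourth; apply that to each pitch.
C3 → G2
C4 → G3
D5 → A4
Ab4 → Eb4

G2 G3 A4 Eb4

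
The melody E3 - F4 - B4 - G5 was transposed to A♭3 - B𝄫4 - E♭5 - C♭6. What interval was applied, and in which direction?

Take the first pair: E3 → Ab3. E to A spans 4 letter names, so the interval is some kind of fourth.
E3 to Ab3 is 4 semitones, which makes it a diminished fourth; the second version is higher, so the direction is up.
Checking another pair — G5 → Cb6 — gives the same interval.

up a diminished fourth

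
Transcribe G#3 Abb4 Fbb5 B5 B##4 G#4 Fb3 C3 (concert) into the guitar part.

Written C4 sounds as C3 on the guitar, so concert pitches are written a perfect octave up.
G#3 becomes G#4
Abb4 becomes Abb5
Fbb5 becomes Fbb6
B5 becomes B6
B##4 becomes B##5
G#4 becomes G#5
Fb3 becomes Fb4
C3 becomes C4

G#4 Abb5 Fbb6 B6 B##5 G#5 Fb4 C4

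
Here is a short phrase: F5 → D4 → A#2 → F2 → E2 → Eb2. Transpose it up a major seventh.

F5 -> E6
D4 -> C#5
A#2 -> G##3
F2 -> E3
E2 -> D#3
Eb2 -> D3

E6 C#5 G##3 E3 D#3 D3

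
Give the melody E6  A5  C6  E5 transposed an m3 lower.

C#6 F#5 A5 C#5

E6 down a minor third is C#6.
A5 down a minor third is F#5.
A minor third down from C6 gives A5.
E5: a third down reaches C, and 3 semitones makes it C#5.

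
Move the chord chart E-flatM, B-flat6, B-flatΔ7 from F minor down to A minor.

F minor down to A minor is a minor sixth; each chord root moves by that interval while the quality stays the same.
E-flatM: root E-flat down a minor sixth → G, giving GM.
B-flat6: root B-flat down a minor sixth → D, giving D6.
B-flatΔ7: root B-flat down a minor sixth → D, giving DΔ7.

GM D6 DΔ7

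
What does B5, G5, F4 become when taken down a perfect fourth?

B5 down a perfect fourth is F#5.
G5: a fourth down reaches D, and 5 semitones makes it D5.
F4 down a perfect fourth is C4.

F#5 D5 C4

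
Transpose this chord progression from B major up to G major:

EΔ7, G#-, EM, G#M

B major up to G major is a minor sixth; each chord root moves by that interval while the quality stays the same.
EΔ7: root E up a minor sixth → C, giving CΔ7.
G#-: root G# up a minor sixth → E, giving E-.
EM: root E up a minor sixth → C, giving CM.
G#M: root G# up a minor sixth → E, giving EM.

CΔ7 E- CM EM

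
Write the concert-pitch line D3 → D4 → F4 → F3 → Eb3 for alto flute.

G3 G4 Bb4 Bb3 Ab3

The alto flute sounds a perfect fourth below written, so the written part must be a perfect fourth above concert — transpose each note up.
D3 gives G3
D4 gives G4
F4 gives Bb4
F3 gives Bb3
Eb3 gives Ab3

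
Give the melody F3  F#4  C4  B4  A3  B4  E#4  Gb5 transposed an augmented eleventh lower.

F3 to Cb2
F#4 to C3
C4 to Gb2
B4 to F3
A3 to Eb2
B4 to F3
E#4 to B2
Gb5 to Dbb4

Cb2 C3 Gb2 F3 Eb2 F3 B2 Dbb4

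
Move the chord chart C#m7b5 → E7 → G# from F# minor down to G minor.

Dm7b5 F7 A

F# minor down to G minor is a major seventh; each chord root moves by that interval while the quality stays the same.
C#m7b5: root C# down a major seventh → D, giving Dm7b5.
E7: root E down a major seventh → F, giving F7.
G#: root G# down a major seventh → A, giving A.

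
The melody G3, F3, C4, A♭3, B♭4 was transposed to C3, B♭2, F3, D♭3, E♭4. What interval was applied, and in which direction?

down a perfect fifth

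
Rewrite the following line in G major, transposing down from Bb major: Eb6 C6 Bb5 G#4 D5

C6 A5 G5 E#4 B4

From Bb down to G is a minor third; apply that to each pitch.
Eb6 -> C6
C6 -> A5
Bb5 -> G5
G#4 -> E#4
D5 -> B4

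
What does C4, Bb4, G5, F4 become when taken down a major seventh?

A major seventh down from C4 gives Db3.
A major seventh down from Bb4 gives Cb4.
G5 down a major seventh is Ab4.
F4: a seventh down reaches G, and 11 semitones makes it Gb3.

Db3 Cb4 Ab4 Gb3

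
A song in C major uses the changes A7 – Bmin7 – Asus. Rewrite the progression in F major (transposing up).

D7 Emin7 Dsus

C major up to F major is a perfect fourth; each chord root moves by that interval while the quality stays the same.
A7: root A up a perfect fourth → D, giving D7.
Bmin7: root B up a perfect fourth → E, giving Emin7.
Asus: root A up a perfect fourth → D, giving Dsus.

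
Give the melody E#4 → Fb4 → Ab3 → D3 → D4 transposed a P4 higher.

A perfect fourth up from E#4 gives A#4.
Fb4: a fourth up reaches B, and 5 semitones makes it Bbb4.
A perfect fourth up from Ab3 gives Db4.
D3: a fourth up reaches G, and 5 semitones makes it G3.
A perfect fourth up from D4 gives G4.

A#4 Bbb4 Db4 G3 G4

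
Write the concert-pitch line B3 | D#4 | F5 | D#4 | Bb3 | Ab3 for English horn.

F#4 A#4 C6 A#4 F4 Eb4

The English horn sounds a perfect fifth below written, so the written part must be a perfect fifth above concert — transpose each note up.
B3 -> F#4
D#4 -> A#4
F5 -> C6
D#4 -> A#4
Bb3 -> F4
Ab3 -> Eb4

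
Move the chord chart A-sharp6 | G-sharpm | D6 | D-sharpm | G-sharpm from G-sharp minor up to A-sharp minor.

B#6 A#m E6 E#m A#m

G-sharp minor up to A-sharp minor is a major second; each chord root moves by that interval while the quality stays the same.
A-sharp6: root A-sharp up a major second → B#, giving B#6.
G-sharpm: root G-sharp up a major second → A#, giving A#m.
D6: root D up a major second → E, giving E6.
D-sharpm: root D-sharp up a major second → E#, giving E#m.
G-sharpm: root G-sharp up a major second → A#, giving A#m.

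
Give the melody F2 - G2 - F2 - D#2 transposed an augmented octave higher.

F2 to F#3
G2 to G#3
F2 to F#3
D#2 to D##3

F#3 G#3 F#3 D##3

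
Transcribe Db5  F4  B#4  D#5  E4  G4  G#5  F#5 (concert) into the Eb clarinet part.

Bb4 D4 G##4 B#4 C#4 E4 E#5 D#5

The Eb clarinet sounds a minor third above written, so the written part must be a minor third below concert — transpose each note down.
Db5 -> Bb4
F4 -> D4
B#4 -> G##4
D#5 -> B#4
E4 -> C#4
G4 -> E4
G#5 -> E#5
F#5 -> D#5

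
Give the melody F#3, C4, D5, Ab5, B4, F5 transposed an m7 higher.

E4 Bb4 C6 Gb6 A5 Eb6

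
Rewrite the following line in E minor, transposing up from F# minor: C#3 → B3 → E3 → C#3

B3 A4 D4 B3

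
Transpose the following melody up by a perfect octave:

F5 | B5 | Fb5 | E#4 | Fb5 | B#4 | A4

F6 B6 Fb6 E#5 Fb6 B#5 A5

F5 to F6
B5 to B6
Fb5 to Fb6
E#4 to E#5
Fb5 to Fb6
B#4 to B#5
A4 to A5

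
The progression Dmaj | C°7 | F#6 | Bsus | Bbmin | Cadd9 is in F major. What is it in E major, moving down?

F major down to E major is a minor second; each chord root moves by that interval while the quality stays the same.
Dmaj: root D down a minor second → C#, giving C#maj.
C°7: root C down a minor second → B, giving B°7.
F#6: root F# down a minor second → E#, giving E#6.
Bsus: root B down a minor second → A#, giving A#sus.
Bbmin: root Bb down a minor second → A, giving Amin.
Cadd9: root C down a minor second → B, giving Badd9.

C#maj B°7 E#6 A#sus Amin Badd9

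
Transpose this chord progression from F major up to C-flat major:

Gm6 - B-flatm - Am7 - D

F major up to C-flat major is a diminished fifth; each chord root moves by that interval while the quality stays the same.
Gm6: root G up a diminished fifth → Db, giving Dbm6.
B-flatm: root B-flat up a diminished fifth → Fb, giving Fbm.
Am7: root A up a diminished fifth → Eb, giving Ebm7.
D: root D up a diminished fifth → Ab, giving Ab.

Dbm6 Fbm Ebm7 Ab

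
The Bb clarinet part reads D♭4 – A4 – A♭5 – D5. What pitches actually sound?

Cb4 G4 Gb5 C5

The Bb clarinet sounds a major second below written, so transpose each written note down a major second.
Db4 to Cb4
A4 to G4
Ab5 to Gb5
D5 to C5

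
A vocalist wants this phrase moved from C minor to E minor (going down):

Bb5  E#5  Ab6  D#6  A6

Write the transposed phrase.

C minor to E minor down is a minor sixth, so every note moves down by that interval.
Bb5 -> D5
E#5 -> G##4
Ab6 -> C6
D#6 -> F##5
A6 -> C#6

D5 G##4 C6 F##5 C#6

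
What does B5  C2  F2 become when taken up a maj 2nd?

C#6 D2 G2

B5 up a major second is C#6.
C2: a second up reaches D, and 2 semitones makes it D2.
A major second up from F2 gives G2.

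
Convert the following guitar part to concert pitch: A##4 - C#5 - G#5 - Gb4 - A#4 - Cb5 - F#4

A##3 C#4 G#4 Gb3 A#3 Cb4 F#3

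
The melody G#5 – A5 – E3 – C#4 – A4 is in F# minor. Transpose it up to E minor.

F# minor to E minor up is a minor seventh, so every note moves up by that interval.
G#5 → F#6
A5 → G6
E3 → D4
C#4 → B4
A4 → G5

F#6 G6 D4 B4 G5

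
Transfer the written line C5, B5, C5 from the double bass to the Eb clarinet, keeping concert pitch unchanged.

A3 G#4 A3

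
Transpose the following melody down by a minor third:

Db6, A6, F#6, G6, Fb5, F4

Bb5 F#6 D#6 E6 Db5 D4

A minor third down from Db6 gives Bb5.
A minor third down from A6 gives F#6.
F#6 down a minor third is D#6.
G6 down a minor third is E6.
Fb5 down a minor third is Db5.
F4 down a minor third is D4.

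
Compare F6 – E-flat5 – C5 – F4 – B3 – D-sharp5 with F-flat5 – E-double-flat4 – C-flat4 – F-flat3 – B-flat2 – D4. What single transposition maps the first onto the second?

down an augmented octave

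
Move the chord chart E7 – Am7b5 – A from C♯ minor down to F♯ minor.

A7 Dm7b5 D

C♯ minor down to F♯ minor is a perfect fifth; each chord root moves by that interval while the quality stays the same.
E7: root E down a perfect fifth → A, giving A7.
Am7b5: root A down a perfect fifth → D, giving Dm7b5.
A: root A down a perfect fifth → D, giving D.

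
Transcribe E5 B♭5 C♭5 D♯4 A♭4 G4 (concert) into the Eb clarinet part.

C#5 G5 Ab4 B#3 F4 E4

Written C4 sounds as Eb4 on the Eb clarinet, so concert pitches are written a minor third down.
E5 → C#5
Bb5 → G5
Cb5 → Ab4
D#4 → B#3
Ab4 → F4
G4 → E4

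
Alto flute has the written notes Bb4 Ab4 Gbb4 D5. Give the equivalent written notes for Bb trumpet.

G4 F4 Ebb4 B4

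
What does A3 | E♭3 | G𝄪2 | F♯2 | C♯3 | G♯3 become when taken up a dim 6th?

Fb4 Cbb4 E3 Db3 Ab3 Eb4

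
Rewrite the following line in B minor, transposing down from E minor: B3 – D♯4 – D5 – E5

F#3 A#3 A4 B4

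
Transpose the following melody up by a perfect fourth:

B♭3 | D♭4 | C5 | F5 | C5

Eb4 Gb4 F5 Bb5 F5

Bb3 becomes Eb4
Db4 becomes Gb4
C5 becomes F5
F5 becomes Bb5
C5 becomes F5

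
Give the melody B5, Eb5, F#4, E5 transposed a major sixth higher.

A major sixth up from B5 gives G#6.
Eb5 up a major sixth is C6.
A major sixth up from F#4 gives D#5.
E5: a sixth up reaches C, and 9 semitones makes it C#6.

G#6 C6 D#5 C#6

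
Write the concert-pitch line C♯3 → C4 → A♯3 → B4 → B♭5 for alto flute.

The alto flute sounds a perfect fourth below written, so the written part must be a perfect fourth above concert — transpose each note up.
C#3 becomes F#3
C4 becomes F4
A#3 becomes D#4
B4 becomes E5
Bb5 becomes Eb6

F#3 F4 D#4 E5 Eb6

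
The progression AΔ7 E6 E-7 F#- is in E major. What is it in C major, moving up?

E major up to C major is a minor sixth; each chord root moves by that interval while the quality stays the same.
AΔ7: root A up a minor sixth → F, giving FΔ7.
E6: root E up a minor sixth → C, giving C6.
E-7: root E up a minor sixth → C, giving C-7.
F#-: root F# up a minor sixth → D, giving D-.

FΔ7 C6 C-7 D-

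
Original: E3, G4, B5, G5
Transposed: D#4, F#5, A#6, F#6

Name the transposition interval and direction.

up a major seventh

From E3 to D#4 is 7 letter names — a seventh of some quality.
E3 to D#4 is 11 semitones, which makes it a major seventh; the second version is higher, so the direction is up.
Checking another pair — G5 → F#6 — gives the same interval.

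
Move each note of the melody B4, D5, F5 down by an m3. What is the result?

G#4 B4 D5

A minor third down from B4 gives G#4.
D5: a third down reaches B, and 3 semitones makes it B4.
A minor third down from F5 gives D5.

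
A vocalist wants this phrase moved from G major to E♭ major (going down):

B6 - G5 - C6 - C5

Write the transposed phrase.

G6 Eb5 Ab5 Ab4

G major to E♭ major down is a major third, so every note moves down by that interval.
B6 to G6
G5 to Eb5
C6 to Ab5
C5 to Ab4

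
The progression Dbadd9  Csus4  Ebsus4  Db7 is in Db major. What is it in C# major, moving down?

Db major down to C# major is a diminished second; each chord root moves by that interval while the quality stays the same.
Dbadd9: root Db down a diminished second → C#, giving C#add9.
Csus4: root C down a diminished second → B#, giving B#sus4.
Ebsus4: root Eb down a diminished second → D#, giving D#sus4.
Db7: root Db down a diminished second → C#, giving C#7.

C#add9 B#sus4 D#sus4 C#7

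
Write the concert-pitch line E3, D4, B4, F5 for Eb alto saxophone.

C#4 B4 G#5 D6

Written C4 sounds as Eb3 on the Eb alto saxophone, so concert pitches are written a major sixth up.
E3 gives C#4
D4 gives B4
B4 gives G#5
F5 gives D6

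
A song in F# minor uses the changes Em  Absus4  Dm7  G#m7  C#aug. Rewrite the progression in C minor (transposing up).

F# minor up to C minor is a diminished fifth; each chord root moves by that interval while the quality stays the same.
Em: root E up a diminished fifth → Bb, giving Bbm.
Absus4: root Ab up a diminished fifth → Ebb, giving Ebbsus4.
Dm7: root D up a diminished fifth → Ab, giving Abm7.
G#m7: root G# up a diminished fifth → D, giving Dm7.
C#aug: root C# up a diminished fifth → G, giving Gaug.

Bbm Ebbsus4 Abm7 Dm7 Gaug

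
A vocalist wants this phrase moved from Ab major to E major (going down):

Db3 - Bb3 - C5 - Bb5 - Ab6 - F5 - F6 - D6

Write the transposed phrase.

From Ab down to E is a diminished fourth; apply that to each pitch.
Db3 → A2
Bb3 → F#3
C5 → G#4
Bb5 → F#5
Ab6 → E6
F5 → C#5
F6 → C#6
D6 → A#5

A2 F#3 G#4 F#5 E6 C#5 C#6 A#5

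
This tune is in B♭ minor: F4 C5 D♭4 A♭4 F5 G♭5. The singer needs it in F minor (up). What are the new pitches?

From B♭ up to F is a perfect fifth; apply that to each pitch.
F4 to C5
C5 to G5
Db4 to Ab4
Ab4 to Eb5
F5 to C6
Gb5 to Db6

C5 G5 Ab4 Eb5 C6 Db6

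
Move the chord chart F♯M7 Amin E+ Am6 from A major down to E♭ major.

CM7 Ebmin Bb+ Ebm6

A major down to E♭ major is an augmented fourth; each chord root moves by that interval while the quality stays the same.
F♯M7: root F♯ down an augmented fourth → C, giving CM7.
Amin: root A down an augmented fourth → Eb, giving Ebmin.
E+: root E down an augmented fourth → Bb, giving Bb+.
Am6: root A down an augmented fourth → Eb, giving Ebm6.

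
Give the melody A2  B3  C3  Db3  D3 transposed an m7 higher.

G3 A4 Bb3 Cb4 C4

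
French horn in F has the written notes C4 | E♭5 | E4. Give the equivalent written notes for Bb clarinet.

G3 Bb4 B3

First find concert pitch: the French horn in F sounds a perfect fifth below written, so C4 E♭5 E4 sounds F3 Ab4 A3.
Then write for Bb clarinet: it sounds a major second below written, so the part must be a major second above concert.
F3 → G3
Ab4 → Bb4
A3 → B3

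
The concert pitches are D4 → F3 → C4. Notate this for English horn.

A4 C4 G4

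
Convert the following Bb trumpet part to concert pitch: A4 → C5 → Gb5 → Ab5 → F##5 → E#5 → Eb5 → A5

G4 Bb4 Fb5 Gb5 E#5 D#5 Db5 G5

Written C4 on the Bb trumpet sounds as Bb3, a major second lower; apply that shift to every note.
A4 -> G4
C5 -> Bb4
Gb5 -> Fb5
Ab5 -> Gb5
F##5 -> E#5
E#5 -> D#5
Eb5 -> Db5
A5 -> G5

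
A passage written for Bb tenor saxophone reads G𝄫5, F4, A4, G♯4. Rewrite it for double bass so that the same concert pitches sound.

First find concert pitch: the Bb tenor saxophone sounds a major ninth below written, so G𝄫5 F4 A4 G♯4 sounds Fbb4 Eb3 G3 F#3.
Then write for double bass: it sounds a perfect octave below written, so the part must be a perfect octave above concert.
Fbb4 → Fbb5
Eb3 → Eb4
G3 → G4
F#3 → F#4

Fbb5 Eb4 G4 F#4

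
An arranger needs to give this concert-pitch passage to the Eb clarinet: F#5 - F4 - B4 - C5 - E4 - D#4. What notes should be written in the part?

The Eb clarinet sounds a minor third above written, so the written part must be a minor third below concert — transpose each note down.
F#5 -> D#5
F4 -> D4
B4 -> G#4
C5 -> A4
E4 -> C#4
D#4 -> B#3

D#5 D4 G#4 A4 C#4 B#3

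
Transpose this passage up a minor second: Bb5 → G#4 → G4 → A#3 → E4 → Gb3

Cb6 A4 Ab4 B3 F4 Abb3

Bb5 up a minor second is Cb6.
G#4 up a minor second is A4.
A minor second up from G4 gives Ab4.
A#3 up a minor second is B3.
E4: a second up reaches F, and 1 semitone makes it F4.
Gb3 up a minor second is Abb3.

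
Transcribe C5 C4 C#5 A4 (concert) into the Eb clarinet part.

The Eb clarinet sounds a minor third above written, so the written part must be a minor third below concert — transpose each note down.
C5 gives A4
C4 gives A3
C#5 gives A#4
A4 gives F#4

A4 A3 A#4 F#4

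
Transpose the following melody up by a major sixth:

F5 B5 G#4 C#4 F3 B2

D6 G#6 E#5 A#4 D4 G#3

F5 → D6
B5 → G#6
G#4 → E#5
C#4 → A#4
F3 → D4
B2 → G#3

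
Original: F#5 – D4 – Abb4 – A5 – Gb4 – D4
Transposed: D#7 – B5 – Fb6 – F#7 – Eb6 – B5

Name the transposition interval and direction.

up a major thirteenth

From F#5 to D#7 is 13 letter names — a thirteenth of some quality.
F#5 to D#7 is 21 semitones, which makes it a major thirteenth; the second version is higher, so the direction is up.
Checking another pair — D4 → B5 — gives the same interval.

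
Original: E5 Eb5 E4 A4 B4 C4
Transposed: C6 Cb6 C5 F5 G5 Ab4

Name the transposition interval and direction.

up a minor sixth

Take the first pair: E5 → C6. E to C spans 6 letter names, so the interval is some kind of sixth.
E5 to C6 is 8 semitones, which makes it a minor sixth; the second version is higher, so the direction is up.
Checking another pair — C4 → Ab4 — gives the same interval.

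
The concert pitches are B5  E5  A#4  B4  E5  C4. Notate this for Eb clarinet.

Written C4 sounds as Eb4 on the Eb clarinet, so concert pitches are written a minor third down.
B5 becomes G#5
E5 becomes C#5
A#4 becomes F##4
B4 becomes G#4
E5 becomes C#5
C4 becomes A3

G#5 C#5 F##4 G#4 C#5 A3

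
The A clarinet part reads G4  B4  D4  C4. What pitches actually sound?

E4 G#4 B3 A3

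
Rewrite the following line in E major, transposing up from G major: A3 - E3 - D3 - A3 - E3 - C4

F#4 C#4 B3 F#4 C#4 A4

From G up to E is a major sixth; apply that to each pitch.
A3 → F#4
E3 → C#4
D3 → B3
A3 → F#4
E3 → C#4
C4 → A4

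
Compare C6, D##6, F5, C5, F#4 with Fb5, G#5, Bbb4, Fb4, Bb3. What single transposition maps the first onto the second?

From C6 to Fb5 is 5 letter names — a fifth of some quality.
Fb5 to C6 is 8 semitones, which makes it an augmented fifth; the second version is lower, so the direction is down.
Checking another pair — F#4 → Bb3 — gives the same interval.

down an augmented fifth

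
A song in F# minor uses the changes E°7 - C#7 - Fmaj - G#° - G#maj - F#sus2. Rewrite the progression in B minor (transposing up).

A°7 F#7 Bbmaj C#° C#maj Bsus2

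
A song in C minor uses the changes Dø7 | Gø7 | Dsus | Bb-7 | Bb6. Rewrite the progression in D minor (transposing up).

Eø7 Aø7 Esus C-7 C6

C minor up to D minor is a major second; each chord root moves by that interval while the quality stays the same.
Dø7: root D up a major second → E, giving Eø7.
Gø7: root G up a major second → A, giving Aø7.
Dsus: root D up a major second → E, giving Esus.
Bb-7: root Bb up a major second → C, giving C-7.
Bb6: root Bb up a major second → C, giving C6.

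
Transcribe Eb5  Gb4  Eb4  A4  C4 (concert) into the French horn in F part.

Bb5 Db5 Bb4 E5 G4

Written C4 sounds as F3 on the French horn in F, so concert pitches are written a perfect fifth up.
Eb5 becomes Bb5
Gb4 becomes Db5
Eb4 becomes Bb4
A4 becomes E5
C4 becomes G4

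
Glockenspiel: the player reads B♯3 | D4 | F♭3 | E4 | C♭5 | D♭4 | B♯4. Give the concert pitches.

The glockenspiel sounds a perfect fifteenth above written, so transpose each written note up a perfect fifteenth.
B#3 → B#5
D4 → D6
Fb3 → Fb5
E4 → E6
Cb5 → Cb7
Db4 → Db6
B#4 → B#6

B#5 D6 Fb5 E6 Cb7 Db6 B#6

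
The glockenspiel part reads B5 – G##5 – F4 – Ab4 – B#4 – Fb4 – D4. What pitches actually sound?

B7 G##7 F6 Ab6 B#6 Fb6 D6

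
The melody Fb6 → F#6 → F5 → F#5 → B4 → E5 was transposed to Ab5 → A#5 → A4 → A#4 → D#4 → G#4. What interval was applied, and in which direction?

From Fb6 to Ab5 is 6 letter names — a sixth of some quality.
Ab5 to Fb6 is 8 semitones, which makes it a minor sixth; the second version is lower, so the direction is down.
Checking another pair — E5 → G#4 — gives the same interval.

down a minor sixth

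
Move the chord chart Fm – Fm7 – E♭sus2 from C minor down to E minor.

C minor down to E minor is a minor sixth; each chord root moves by that interval while the quality stays the same.
Fm: root F down a minor sixth → A, giving Am.
Fm7: root F down a minor sixth → A, giving Am7.
E♭sus2: root E♭ down a minor sixth → G, giving Gsus2.

Am Am7 Gsus2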